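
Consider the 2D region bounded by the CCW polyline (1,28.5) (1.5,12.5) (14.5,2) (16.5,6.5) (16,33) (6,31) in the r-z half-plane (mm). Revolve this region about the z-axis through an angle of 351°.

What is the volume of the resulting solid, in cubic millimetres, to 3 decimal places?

Volume = 21261.033 mm³

Profile (r,z), 6 vertices: (1,28.5) (1.5,12.5) (14.5,2) (16.5,6.5) (16,33) (6,31)
edge 0: (1,28.5)→(1.5,12.5)  cross = 1·12.5 − 1.5·28.5 = -30.2500; (r_i+r_j)·cross = 2.5·-30.2500 = -75.6250
edge 1: (1.5,12.5)→(14.5,2)  cross = 1.5·2 − 14.5·12.5 = -178.2500; (r_i+r_j)·cross = 16·-178.2500 = -2852.0000
edge 2: (14.5,2)→(16.5,6.5)  cross = 14.5·6.5 − 16.5·2 = 61.2500; (r_i+r_j)·cross = 31·61.2500 = 1898.7500
edge 3: (16.5,6.5)→(16,33)  cross = 16.5·33 − 16·6.5 = 440.5000; (r_i+r_j)·cross = 32.5·440.5000 = 14316.2500
edge 4: (16,33)→(6,31)  cross = 16·31 − 6·33 = 298.0000; (r_i+r_j)·cross = 22·298.0000 = 6556.0000
edge 5: (6,31)→(1,28.5)  cross = 6·28.5 − 1·31 = 140.0000; (r_i+r_j)·cross = 7·140.0000 = 980.0000
Σcross = 731.2500 → A = |Σcross|/2 = 365.6250 mm²
Σ(r_i+r_j)·cross = 20823.3750 → first moment M = |Σ|/6 = 3470.5625
R_c = M/A = 3470.5625/365.6250 = 9.4921 mm
θ = 351° = 6.126106 rad
V = θ·R_c·A = 6.126106·9.4921·365.6250 = 21261.033 mm³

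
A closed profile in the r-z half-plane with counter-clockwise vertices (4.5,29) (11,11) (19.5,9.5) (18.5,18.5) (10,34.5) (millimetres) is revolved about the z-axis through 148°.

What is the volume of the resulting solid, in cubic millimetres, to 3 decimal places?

Volume = 6186.171 mm³

Profile (r,z), 5 vertices: (4.5,29) (11,11) (19.5,9.5) (18.5,18.5) (10,34.5)
edge 0: (4.5,29)→(11,11)  cross = 4.5·11 − 11·29 = -269.5000; (r_i+r_j)·cross = 15.5·-269.5000 = -4177.2500
edge 1: (11,11)→(19.5,9.5)  cross = 11·9.5 − 19.5·11 = -110.0000; (r_i+r_j)·cross = 30.5·-110.0000 = -3355.0000
edge 2: (19.5,9.5)→(18.5,18.5)  cross = 19.5·18.5 − 18.5·9.5 = 185.0000; (r_i+r_j)·cross = 38·185.0000 = 7030.0000
edge 3: (18.5,18.5)→(10,34.5)  cross = 18.5·34.5 − 10·18.5 = 453.2500; (r_i+r_j)·cross = 28.5·453.2500 = 12917.6250
edge 4: (10,34.5)→(4.5,29)  cross = 10·29 − 4.5·34.5 = 134.7500; (r_i+r_j)·cross = 14.5·134.7500 = 1953.8750
Σcross = 393.5000 → A = |Σcross|/2 = 196.7500 mm²
Σ(r_i+r_j)·cross = 14369.2500 → first moment M = |Σ|/6 = 2394.8750
R_c = M/A = 2394.8750/196.7500 = 12.1722 mm
θ = 148° = 2.583087 rad
V = θ·R_c·A = 2.583087·12.1722·196.7500 = 6186.171 mm³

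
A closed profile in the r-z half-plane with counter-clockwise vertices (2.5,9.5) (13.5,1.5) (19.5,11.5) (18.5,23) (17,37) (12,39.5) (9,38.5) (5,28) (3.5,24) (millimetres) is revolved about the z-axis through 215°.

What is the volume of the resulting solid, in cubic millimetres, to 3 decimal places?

Profile (r,z), 9 vertices: (2.5,9.5) (13.5,1.5) (19.5,11.5) (18.5,23) (17,37) (12,39.5) (9,38.5) (5,28) (3.5,24)
edge 0: (2.5,9.5)→(13.5,1.5)  cross = 2.5·1.5 − 13.5·9.5 = -124.5000; (r_i+r_j)·cross = 16·-124.5000 = -1992.0000
edge 1: (13.5,1.5)→(19.5,11.5)  cross = 13.5·11.5 − 19.5·1.5 = 126.0000; (r_i+r_j)·cross = 33·126.0000 = 4158.0000
edge 2: (19.5,11.5)→(18.5,23)  cross = 19.5·23 − 18.5·11.5 = 235.7500; (r_i+r_j)·cross = 38·235.7500 = 8958.5000
edge 3: (18.5,23)→(17,37)  cross = 18.5·37 − 17·23 = 293.5000; (r_i+r_j)·cross = 35.5·293.5000 = 10419.2500
edge 4: (17,37)→(12,39.5)  cross = 17·39.5 − 12·37 = 227.5000; (r_i+r_j)·cross = 29·227.5000 = 6597.5000
edge 5: (12,39.5)→(9,38.5)  cross = 12·38.5 − 9·39.5 = 106.5000; (r_i+r_j)·cross = 21·106.5000 = 2236.5000
edge 6: (9,38.5)→(5,28)  cross = 9·28 − 5·38.5 = 59.5000; (r_i+r_j)·cross = 14·59.5000 = 833.0000
edge 7: (5,28)→(3.5,24)  cross = 5·24 − 3.5·28 = 22.0000; (r_i+r_j)·cross = 8.5·22.0000 = 187.0000
edge 8: (3.5,24)→(2.5,9.5)  cross = 3.5·9.5 − 2.5·24 = -26.7500; (r_i+r_j)·cross = 6·-26.7500 = -160.5000
Σcross = 919.5000 → A = |Σcross|/2 = 459.7500 mm²
Σ(r_i+r_j)·cross = 31237.2500 → first moment M = |Σ|/6 = 5206.2083
R_c = M/A = 5206.2083/459.7500 = 11.3240 mm
θ = 215° = 3.752458 rad
V = θ·R_c·A = 3.752458·11.3240·459.7500 = 19536.078 mm³

Volume = 19536.078 mm³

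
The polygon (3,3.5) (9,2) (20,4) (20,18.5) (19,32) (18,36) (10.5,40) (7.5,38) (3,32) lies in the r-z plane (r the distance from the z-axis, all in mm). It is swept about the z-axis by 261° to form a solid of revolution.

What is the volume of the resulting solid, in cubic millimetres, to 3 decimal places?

Profile (r,z), 9 vertices: (3,3.5) (9,2) (20,4) (20,18.5) (19,32) (18,36) (10.5,40) (7.5,38) (3,32)
edge 0: (3,3.5)→(9,2)  cross = 3·2 − 9·3.5 = -25.5000; (r_i+r_j)·cross = 12·-25.5000 = -306.0000
edge 1: (9,2)→(20,4)  cross = 9·4 − 20·2 = -4.0000; (r_i+r_j)·cross = 29·-4.0000 = -116.0000
edge 2: (20,4)→(20,18.5)  cross = 20·18.5 − 20·4 = 290.0000; (r_i+r_j)·cross = 40·290.0000 = 11600.0000
edge 3: (20,18.5)→(19,32)  cross = 20·32 − 19·18.5 = 288.5000; (r_i+r_j)·cross = 39·288.5000 = 11251.5000
edge 4: (19,32)→(18,36)  cross = 19·36 − 18·32 = 108.0000; (r_i+r_j)·cross = 37·108.0000 = 3996.0000
edge 5: (18,36)→(10.5,40)  cross = 18·40 − 10.5·36 = 342.0000; (r_i+r_j)·cross = 28.5·342.0000 = 9747.0000
edge 6: (10.5,40)→(7.5,38)  cross = 10.5·38 − 7.5·40 = 99.0000; (r_i+r_j)·cross = 18·99.0000 = 1782.0000
edge 7: (7.5,38)→(3,32)  cross = 7.5·32 − 3·38 = 126.0000; (r_i+r_j)·cross = 10.5·126.0000 = 1323.0000
edge 8: (3,32)→(3,3.5)  cross = 3·3.5 − 3·32 = -85.5000; (r_i+r_j)·cross = 6·-85.5000 = -513.0000
Σcross = 1138.5000 → A = |Σcross|/2 = 569.2500 mm²
Σ(r_i+r_j)·cross = 38764.5000 → first moment M = |Σ|/6 = 6460.7500
R_c = M/A = 6460.7500/569.2500 = 11.3496 mm
θ = 261° = 4.555309 rad
V = θ·R_c·A = 4.555309·11.3496·569.2500 = 29430.715 mm³

Volume = 29430.715 mm³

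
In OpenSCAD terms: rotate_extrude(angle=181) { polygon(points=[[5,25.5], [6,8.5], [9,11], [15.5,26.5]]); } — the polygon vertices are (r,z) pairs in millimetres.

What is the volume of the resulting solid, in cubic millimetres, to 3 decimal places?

Profile (r,z), 4 vertices: (5,25.5) (6,8.5) (9,11) (15.5,26.5)
edge 0: (5,25.5)→(6,8.5)  cross = 5·8.5 − 6·25.5 = -110.5000; (r_i+r_j)·cross = 11·-110.5000 = -1215.5000
edge 1: (6,8.5)→(9,11)  cross = 6·11 − 9·8.5 = -10.5000; (r_i+r_j)·cross = 15·-10.5000 = -157.5000
edge 2: (9,11)→(15.5,26.5)  cross = 9·26.5 − 15.5·11 = 68.0000; (r_i+r_j)·cross = 24.5·68.0000 = 1666.0000
edge 3: (15.5,26.5)→(5,25.5)  cross = 15.5·25.5 − 5·26.5 = 262.7500; (r_i+r_j)·cross = 20.5·262.7500 = 5386.3750
Σcross = 209.7500 → A = |Σcross|/2 = 104.8750 mm²
Σ(r_i+r_j)·cross = 5679.3750 → first moment M = |Σ|/6 = 946.5625
R_c = M/A = 946.5625/104.8750 = 9.0256 mm
θ = 181° = 3.159046 rad
V = θ·R_c·A = 3.159046·9.0256·104.8750 = 2990.234 mm³

Volume = 2990.234 mm³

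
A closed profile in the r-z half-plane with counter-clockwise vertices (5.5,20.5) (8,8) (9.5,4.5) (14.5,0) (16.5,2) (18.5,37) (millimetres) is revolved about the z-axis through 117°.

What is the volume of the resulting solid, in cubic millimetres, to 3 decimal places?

Profile (r,z), 6 vertices: (5.5,20.5) (8,8) (9.5,4.5) (14.5,0) (16.5,2) (18.5,37)
edge 0: (5.5,20.5)→(8,8)  cross = 5.5·8 − 8·20.5 = -120.0000; (r_i+r_j)·cross = 13.5·-120.0000 = -1620.0000
edge 1: (8,8)→(9.5,4.5)  cross = 8·4.5 − 9.5·8 = -40.0000; (r_i+r_j)·cross = 17.5·-40.0000 = -700.0000
edge 2: (9.5,4.5)→(14.5,0)  cross = 9.5·0 − 14.5·4.5 = -65.2500; (r_i+r_j)·cross = 24·-65.2500 = -1566.0000
edge 3: (14.5,0)→(16.5,2)  cross = 14.5·2 − 16.5·0 = 29.0000; (r_i+r_j)·cross = 31·29.0000 = 899.0000
edge 4: (16.5,2)→(18.5,37)  cross = 16.5·37 − 18.5·2 = 573.5000; (r_i+r_j)·cross = 35·573.5000 = 20072.5000
edge 5: (18.5,37)→(5.5,20.5)  cross = 18.5·20.5 − 5.5·37 = 175.7500; (r_i+r_j)·cross = 24·175.7500 = 4218.0000
Σcross = 553.0000 → A = |Σcross|/2 = 276.5000 mm²
Σ(r_i+r_j)·cross = 21303.5000 → first moment M = |Σ|/6 = 3550.5833
R_c = M/A = 3550.5833/276.5000 = 12.8412 mm
θ = 117° = 2.042035 rad
V = θ·R_c·A = 2.042035·12.8412·276.5000 = 7250.416 mm³

Volume = 7250.416 mm³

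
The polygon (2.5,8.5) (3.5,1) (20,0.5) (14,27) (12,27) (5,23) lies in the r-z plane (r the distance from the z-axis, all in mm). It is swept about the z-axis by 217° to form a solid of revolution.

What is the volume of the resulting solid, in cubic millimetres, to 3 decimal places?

Profile (r,z), 6 vertices: (2.5,8.5) (3.5,1) (20,0.5) (14,27) (12,27) (5,23)
edge 0: (2.5,8.5)→(3.5,1)  cross = 2.5·1 − 3.5·8.5 = -27.2500; (r_i+r_j)·cross = 6·-27.2500 = -163.5000
edge 1: (3.5,1)→(20,0.5)  cross = 3.5·0.5 − 20·1 = -18.2500; (r_i+r_j)·cross = 23.5·-18.2500 = -428.8750
edge 2: (20,0.5)→(14,27)  cross = 20·27 − 14·0.5 = 533.0000; (r_i+r_j)·cross = 34·533.0000 = 18122.0000
edge 3: (14,27)→(12,27)  cross = 14·27 − 12·27 = 54.0000; (r_i+r_j)·cross = 26·54.0000 = 1404.0000
edge 4: (12,27)→(5,23)  cross = 12·23 − 5·27 = 141.0000; (r_i+r_j)·cross = 17·141.0000 = 2397.0000
edge 5: (5,23)→(2.5,8.5)  cross = 5·8.5 − 2.5·23 = -15.0000; (r_i+r_j)·cross = 7.5·-15.0000 = -112.5000
Σcross = 667.5000 → A = |Σcross|/2 = 333.7500 mm²
Σ(r_i+r_j)·cross = 21218.1250 → first moment M = |Σ|/6 = 3536.3542
R_c = M/A = 3536.3542/333.7500 = 10.5958 mm
θ = 217° = 3.787364 rad
V = θ·R_c·A = 3.787364·10.5958·333.7500 = 13393.462 mm³

Volume = 13393.462 mm³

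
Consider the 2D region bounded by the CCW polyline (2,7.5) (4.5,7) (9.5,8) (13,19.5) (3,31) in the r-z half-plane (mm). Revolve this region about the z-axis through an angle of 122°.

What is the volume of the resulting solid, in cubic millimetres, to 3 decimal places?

Volume = 2337.707 mm³

Profile (r,z), 5 vertices: (2,7.5) (4.5,7) (9.5,8) (13,19.5) (3,31)
edge 0: (2,7.5)→(4.5,7)  cross = 2·7 − 4.5·7.5 = -19.7500; (r_i+r_j)·cross = 6.5·-19.7500 = -128.3750
edge 1: (4.5,7)→(9.5,8)  cross = 4.5·8 − 9.5·7 = -30.5000; (r_i+r_j)·cross = 14·-30.5000 = -427.0000
edge 2: (9.5,8)→(13,19.5)  cross = 9.5·19.5 − 13·8 = 81.2500; (r_i+r_j)·cross = 22.5·81.2500 = 1828.1250
edge 3: (13,19.5)→(3,31)  cross = 13·31 − 3·19.5 = 344.5000; (r_i+r_j)·cross = 16·344.5000 = 5512.0000
edge 4: (3,31)→(2,7.5)  cross = 3·7.5 − 2·31 = -39.5000; (r_i+r_j)·cross = 5·-39.5000 = -197.5000
Σcross = 336.0000 → A = |Σcross|/2 = 168.0000 mm²
Σ(r_i+r_j)·cross = 6587.2500 → first moment M = |Σ|/6 = 1097.8750
R_c = M/A = 1097.8750/168.0000 = 6.5350 mm
θ = 122° = 2.129302 rad
V = θ·R_c·A = 2.129302·6.5350·168.0000 = 2337.707 mm³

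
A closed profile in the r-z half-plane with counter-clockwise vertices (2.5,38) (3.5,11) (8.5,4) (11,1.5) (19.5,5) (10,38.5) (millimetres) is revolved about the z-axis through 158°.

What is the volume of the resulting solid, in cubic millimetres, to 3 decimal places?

Profile (r,z), 6 vertices: (2.5,38) (3.5,11) (8.5,4) (11,1.5) (19.5,5) (10,38.5)
edge 0: (2.5,38)→(3.5,11)  cross = 2.5·11 − 3.5·38 = -105.5000; (r_i+r_j)·cross = 6·-105.5000 = -633.0000
edge 1: (3.5,11)→(8.5,4)  cross = 3.5·4 − 8.5·11 = -79.5000; (r_i+r_j)·cross = 12·-79.5000 = -954.0000
edge 2: (8.5,4)→(11,1.5)  cross = 8.5·1.5 − 11·4 = -31.2500; (r_i+r_j)·cross = 19.5·-31.2500 = -609.3750
edge 3: (11,1.5)→(19.5,5)  cross = 11·5 − 19.5·1.5 = 25.7500; (r_i+r_j)·cross = 30.5·25.7500 = 785.3750
edge 4: (19.5,5)→(10,38.5)  cross = 19.5·38.5 − 10·5 = 700.7500; (r_i+r_j)·cross = 29.5·700.7500 = 20672.1250
edge 5: (10,38.5)→(2.5,38)  cross = 10·38 − 2.5·38.5 = 283.7500; (r_i+r_j)·cross = 12.5·283.7500 = 3546.8750
Σcross = 794.0000 → A = |Σcross|/2 = 397.0000 mm²
Σ(r_i+r_j)·cross = 22808.0000 → first moment M = |Σ|/6 = 3801.3333
R_c = M/A = 3801.3333/397.0000 = 9.5751 mm
θ = 158° = 2.757620 rad
V = θ·R_c·A = 2.757620·9.5751·397.0000 = 10482.634 mm³

Volume = 10482.634 mm³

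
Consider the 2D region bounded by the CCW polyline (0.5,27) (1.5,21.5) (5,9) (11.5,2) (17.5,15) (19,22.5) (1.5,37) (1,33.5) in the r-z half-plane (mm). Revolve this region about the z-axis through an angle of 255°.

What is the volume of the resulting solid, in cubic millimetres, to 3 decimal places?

Volume = 14473.132 mm³

Profile (r,z), 8 vertices: (0.5,27) (1.5,21.5) (5,9) (11.5,2) (17.5,15) (19,22.5) (1.5,37) (1,33.5)
edge 0: (0.5,27)→(1.5,21.5)  cross = 0.5·21.5 − 1.5·27 = -29.7500; (r_i+r_j)·cross = 2·-29.7500 = -59.5000
edge 1: (1.5,21.5)→(5,9)  cross = 1.5·9 − 5·21.5 = -94.0000; (r_i+r_j)·cross = 6.5·-94.0000 = -611.0000
edge 2: (5,9)→(11.5,2)  cross = 5·2 − 11.5·9 = -93.5000; (r_i+r_j)·cross = 16.5·-93.5000 = -1542.7500
edge 3: (11.5,2)→(17.5,15)  cross = 11.5·15 − 17.5·2 = 137.5000; (r_i+r_j)·cross = 29·137.5000 = 3987.5000
edge 4: (17.5,15)→(19,22.5)  cross = 17.5·22.5 − 19·15 = 108.7500; (r_i+r_j)·cross = 36.5·108.7500 = 3969.3750
edge 5: (19,22.5)→(1.5,37)  cross = 19·37 − 1.5·22.5 = 669.2500; (r_i+r_j)·cross = 20.5·669.2500 = 13719.6250
edge 6: (1.5,37)→(1,33.5)  cross = 1.5·33.5 − 1·37 = 13.2500; (r_i+r_j)·cross = 2.5·13.2500 = 33.1250
edge 7: (1,33.5)→(0.5,27)  cross = 1·27 − 0.5·33.5 = 10.2500; (r_i+r_j)·cross = 1.5·10.2500 = 15.3750
Σcross = 721.7500 → A = |Σcross|/2 = 360.8750 mm²
Σ(r_i+r_j)·cross = 19511.7500 → first moment M = |Σ|/6 = 3251.9583
R_c = M/A = 3251.9583/360.8750 = 9.0113 mm
θ = 255° = 4.450590 rad
V = θ·R_c·A = 4.450590·9.0113·360.8750 = 14473.132 mm³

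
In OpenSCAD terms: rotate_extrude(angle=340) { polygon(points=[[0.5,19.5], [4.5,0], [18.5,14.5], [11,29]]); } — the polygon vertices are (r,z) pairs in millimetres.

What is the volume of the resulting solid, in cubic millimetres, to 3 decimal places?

Volume = 14324.470 mm³

Profile (r,z), 4 vertices: (0.5,19.5) (4.5,0) (18.5,14.5) (11,29)
edge 0: (0.5,19.5)→(4.5,0)  cross = 0.5·0 − 4.5·19.5 = -87.7500; (r_i+r_j)·cross = 5·-87.7500 = -438.7500
edge 1: (4.5,0)→(18.5,14.5)  cross = 4.5·14.5 − 18.5·0 = 65.2500; (r_i+r_j)·cross = 23·65.2500 = 1500.7500
edge 2: (18.5,14.5)→(11,29)  cross = 18.5·29 − 11·14.5 = 377.0000; (r_i+r_j)·cross = 29.5·377.0000 = 11121.5000
edge 3: (11,29)→(0.5,19.5)  cross = 11·19.5 − 0.5·29 = 200.0000; (r_i+r_j)·cross = 11.5·200.0000 = 2300.0000
Σcross = 554.5000 → A = |Σcross|/2 = 277.2500 mm²
Σ(r_i+r_j)·cross = 14483.5000 → first moment M = |Σ|/6 = 2413.9167
R_c = M/A = 2413.9167/277.2500 = 8.7066 mm
θ = 340° = 5.934119 rad
V = θ·R_c·A = 5.934119·8.7066·277.2500 = 14324.470 mm³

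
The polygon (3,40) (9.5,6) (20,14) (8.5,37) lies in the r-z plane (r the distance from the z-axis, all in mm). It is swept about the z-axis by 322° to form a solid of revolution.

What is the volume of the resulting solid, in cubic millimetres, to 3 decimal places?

Volume = 15164.994 mm³

Profile (r,z), 4 vertices: (3,40) (9.5,6) (20,14) (8.5,37)
edge 0: (3,40)→(9.5,6)  cross = 3·6 − 9.5·40 = -362.0000; (r_i+r_j)·cross = 12.5·-362.0000 = -4525.0000
edge 1: (9.5,6)→(20,14)  cross = 9.5·14 − 20·6 = 13.0000; (r_i+r_j)·cross = 29.5·13.0000 = 383.5000
edge 2: (20,14)→(8.5,37)  cross = 20·37 − 8.5·14 = 621.0000; (r_i+r_j)·cross = 28.5·621.0000 = 17698.5000
edge 3: (8.5,37)→(3,40)  cross = 8.5·40 − 3·37 = 229.0000; (r_i+r_j)·cross = 11.5·229.0000 = 2633.5000
Σcross = 501.0000 → A = |Σcross|/2 = 250.5000 mm²
Σ(r_i+r_j)·cross = 16190.5000 → first moment M = |Σ|/6 = 2698.4167
R_c = M/A = 2698.4167/250.5000 = 10.7721 mm
θ = 322° = 5.619960 rad
V = θ·R_c·A = 5.619960·10.7721·250.5000 = 15164.994 mm³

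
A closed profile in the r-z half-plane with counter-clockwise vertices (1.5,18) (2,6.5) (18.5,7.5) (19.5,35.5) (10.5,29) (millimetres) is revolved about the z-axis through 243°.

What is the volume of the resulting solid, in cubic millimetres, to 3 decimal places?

Profile (r,z), 5 vertices: (1.5,18) (2,6.5) (18.5,7.5) (19.5,35.5) (10.5,29)
edge 0: (1.5,18)→(2,6.5)  cross = 1.5·6.5 − 2·18 = -26.2500; (r_i+r_j)·cross = 3.5·-26.2500 = -91.8750
edge 1: (2,6.5)→(18.5,7.5)  cross = 2·7.5 − 18.5·6.5 = -105.2500; (r_i+r_j)·cross = 20.5·-105.2500 = -2157.6250
edge 2: (18.5,7.5)→(19.5,35.5)  cross = 18.5·35.5 − 19.5·7.5 = 510.5000; (r_i+r_j)·cross = 38·510.5000 = 19399.0000
edge 3: (19.5,35.5)→(10.5,29)  cross = 19.5·29 − 10.5·35.5 = 192.7500; (r_i+r_j)·cross = 30·192.7500 = 5782.5000
edge 4: (10.5,29)→(1.5,18)  cross = 10.5·18 − 1.5·29 = 145.5000; (r_i+r_j)·cross = 12·145.5000 = 1746.0000
Σcross = 717.2500 → A = |Σcross|/2 = 358.6250 mm²
Σ(r_i+r_j)·cross = 24678.0000 → first moment M = |Σ|/6 = 4113.0000
R_c = M/A = 4113.0000/358.6250 = 11.4688 mm
θ = 243° = 4.241150 rad
V = θ·R_c·A = 4.241150·11.4688·358.6250 = 17443.850 mm³

Volume = 17443.850 mm³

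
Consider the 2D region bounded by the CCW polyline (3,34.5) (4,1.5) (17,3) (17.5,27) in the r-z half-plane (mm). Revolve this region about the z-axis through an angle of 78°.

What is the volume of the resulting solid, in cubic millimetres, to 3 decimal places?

Profile (r,z), 4 vertices: (3,34.5) (4,1.5) (17,3) (17.5,27)
edge 0: (3,34.5)→(4,1.5)  cross = 3·1.5 − 4·34.5 = -133.5000; (r_i+r_j)·cross = 7·-133.5000 = -934.5000
edge 1: (4,1.5)→(17,3)  cross = 4·3 − 17·1.5 = -13.5000; (r_i+r_j)·cross = 21·-13.5000 = -283.5000
edge 2: (17,3)→(17.5,27)  cross = 17·27 − 17.5·3 = 406.5000; (r_i+r_j)·cross = 34.5·406.5000 = 14024.2500
edge 3: (17.5,27)→(3,34.5)  cross = 17.5·34.5 − 3·27 = 522.7500; (r_i+r_j)·cross = 20.5·522.7500 = 10716.3750
Σcross = 782.2500 → A = |Σcross|/2 = 391.1250 mm²
Σ(r_i+r_j)·cross = 23522.6250 → first moment M = |Σ|/6 = 3920.4375
R_c = M/A = 3920.4375/391.1250 = 10.0235 mm
θ = 78° = 1.361357 rad
V = θ·R_c·A = 1.361357·10.0235·391.1250 = 5337.114 mm³

Volume = 5337.114 mm³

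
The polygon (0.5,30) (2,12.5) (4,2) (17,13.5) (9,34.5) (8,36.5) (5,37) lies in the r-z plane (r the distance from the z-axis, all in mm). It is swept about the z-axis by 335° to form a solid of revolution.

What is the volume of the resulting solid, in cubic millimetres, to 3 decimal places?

Volume = 14803.135 mm³

Profile (r,z), 7 vertices: (0.5,30) (2,12.5) (4,2) (17,13.5) (9,34.5) (8,36.5) (5,37)
edge 0: (0.5,30)→(2,12.5)  cross = 0.5·12.5 − 2·30 = -53.7500; (r_i+r_j)·cross = 2.5·-53.7500 = -134.3750
edge 1: (2,12.5)→(4,2)  cross = 2·2 − 4·12.5 = -46.0000; (r_i+r_j)·cross = 6·-46.0000 = -276.0000
edge 2: (4,2)→(17,13.5)  cross = 4·13.5 − 17·2 = 20.0000; (r_i+r_j)·cross = 21·20.0000 = 420.0000
edge 3: (17,13.5)→(9,34.5)  cross = 17·34.5 − 9·13.5 = 465.0000; (r_i+r_j)·cross = 26·465.0000 = 12090.0000
edge 4: (9,34.5)→(8,36.5)  cross = 9·36.5 − 8·34.5 = 52.5000; (r_i+r_j)·cross = 17·52.5000 = 892.5000
edge 5: (8,36.5)→(5,37)  cross = 8·37 − 5·36.5 = 113.5000; (r_i+r_j)·cross = 13·113.5000 = 1475.5000
edge 6: (5,37)→(0.5,30)  cross = 5·30 − 0.5·37 = 131.5000; (r_i+r_j)·cross = 5.5·131.5000 = 723.2500
Σcross = 682.7500 → A = |Σcross|/2 = 341.3750 mm²
Σ(r_i+r_j)·cross = 15190.8750 → first moment M = |Σ|/6 = 2531.8125
R_c = M/A = 2531.8125/341.3750 = 7.4165 mm
θ = 335° = 5.846853 rad
V = θ·R_c·A = 5.846853·7.4165·341.3750 = 14803.135 mm³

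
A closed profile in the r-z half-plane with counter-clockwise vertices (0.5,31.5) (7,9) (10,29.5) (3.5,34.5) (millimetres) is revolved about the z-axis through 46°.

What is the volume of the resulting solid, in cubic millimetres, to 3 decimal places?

Profile (r,z), 4 vertices: (0.5,31.5) (7,9) (10,29.5) (3.5,34.5)
edge 0: (0.5,31.5)→(7,9)  cross = 0.5·9 − 7·31.5 = -216.0000; (r_i+r_j)·cross = 7.5·-216.0000 = -1620.0000
edge 1: (7,9)→(10,29.5)  cross = 7·29.5 − 10·9 = 116.5000; (r_i+r_j)·cross = 17·116.5000 = 1980.5000
edge 2: (10,29.5)→(3.5,34.5)  cross = 10·34.5 − 3.5·29.5 = 241.7500; (r_i+r_j)·cross = 13.5·241.7500 = 3263.6250
edge 3: (3.5,34.5)→(0.5,31.5)  cross = 3.5·31.5 − 0.5·34.5 = 93.0000; (r_i+r_j)·cross = 4·93.0000 = 372.0000
Σcross = 235.2500 → A = |Σcross|/2 = 117.6250 mm²
Σ(r_i+r_j)·cross = 3996.1250 → first moment M = |Σ|/6 = 666.0208
R_c = M/A = 666.0208/117.6250 = 5.6622 mm
θ = 46° = 0.802851 rad
V = θ·R_c·A = 0.802851·5.6622·117.6250 = 534.716 mm³

Volume = 534.716 mm³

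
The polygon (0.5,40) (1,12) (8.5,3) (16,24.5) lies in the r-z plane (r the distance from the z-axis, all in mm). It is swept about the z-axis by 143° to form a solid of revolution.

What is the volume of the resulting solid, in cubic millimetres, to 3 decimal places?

Volume = 5529.283 mm³

Profile (r,z), 4 vertices: (0.5,40) (1,12) (8.5,3) (16,24.5)
edge 0: (0.5,40)→(1,12)  cross = 0.5·12 − 1·40 = -34.0000; (r_i+r_j)·cross = 1.5·-34.0000 = -51.0000
edge 1: (1,12)→(8.5,3)  cross = 1·3 − 8.5·12 = -99.0000; (r_i+r_j)·cross = 9.5·-99.0000 = -940.5000
edge 2: (8.5,3)→(16,24.5)  cross = 8.5·24.5 − 16·3 = 160.2500; (r_i+r_j)·cross = 24.5·160.2500 = 3926.1250
edge 3: (16,24.5)→(0.5,40)  cross = 16·40 − 0.5·24.5 = 627.7500; (r_i+r_j)·cross = 16.5·627.7500 = 10357.8750
Σcross = 655.0000 → A = |Σcross|/2 = 327.5000 mm²
Σ(r_i+r_j)·cross = 13292.5000 → first moment M = |Σ|/6 = 2215.4167
R_c = M/A = 2215.4167/327.5000 = 6.7646 mm
θ = 143° = 2.495821 rad
V = θ·R_c·A = 2.495821·6.7646·327.5000 = 5529.283 mm³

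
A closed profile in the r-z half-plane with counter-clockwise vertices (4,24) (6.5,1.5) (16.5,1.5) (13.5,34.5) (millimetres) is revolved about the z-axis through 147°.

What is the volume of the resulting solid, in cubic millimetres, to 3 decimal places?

Volume = 7613.519 mm³

Profile (r,z), 4 vertices: (4,24) (6.5,1.5) (16.5,1.5) (13.5,34.5)
edge 0: (4,24)→(6.5,1.5)  cross = 4·1.5 − 6.5·24 = -150.0000; (r_i+r_j)·cross = 10.5·-150.0000 = -1575.0000
edge 1: (6.5,1.5)→(16.5,1.5)  cross = 6.5·1.5 − 16.5·1.5 = -15.0000; (r_i+r_j)·cross = 23·-15.0000 = -345.0000
edge 2: (16.5,1.5)→(13.5,34.5)  cross = 16.5·34.5 − 13.5·1.5 = 549.0000; (r_i+r_j)·cross = 30·549.0000 = 16470.0000
edge 3: (13.5,34.5)→(4,24)  cross = 13.5·24 − 4·34.5 = 186.0000; (r_i+r_j)·cross = 17.5·186.0000 = 3255.0000
Σcross = 570.0000 → A = |Σcross|/2 = 285.0000 mm²
Σ(r_i+r_j)·cross = 17805.0000 → first moment M = |Σ|/6 = 2967.5000
R_c = M/A = 2967.5000/285.0000 = 10.4123 mm
θ = 147° = 2.565634 rad
V = θ·R_c·A = 2.565634·10.4123·285.0000 = 7613.519 mm³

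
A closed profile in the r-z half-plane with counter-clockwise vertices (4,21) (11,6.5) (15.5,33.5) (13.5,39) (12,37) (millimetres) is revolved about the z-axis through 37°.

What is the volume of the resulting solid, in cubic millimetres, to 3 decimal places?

Volume = 1173.462 mm³

Profile (r,z), 5 vertices: (4,21) (11,6.5) (15.5,33.5) (13.5,39) (12,37)
edge 0: (4,21)→(11,6.5)  cross = 4·6.5 − 11·21 = -205.0000; (r_i+r_j)·cross = 15·-205.0000 = -3075.0000
edge 1: (11,6.5)→(15.5,33.5)  cross = 11·33.5 − 15.5·6.5 = 267.7500; (r_i+r_j)·cross = 26.5·267.7500 = 7095.3750
edge 2: (15.5,33.5)→(13.5,39)  cross = 15.5·39 − 13.5·33.5 = 152.2500; (r_i+r_j)·cross = 29·152.2500 = 4415.2500
edge 3: (13.5,39)→(12,37)  cross = 13.5·37 − 12·39 = 31.5000; (r_i+r_j)·cross = 25.5·31.5000 = 803.2500
edge 4: (12,37)→(4,21)  cross = 12·21 − 4·37 = 104.0000; (r_i+r_j)·cross = 16·104.0000 = 1664.0000
Σcross = 350.5000 → A = |Σcross|/2 = 175.2500 mm²
Σ(r_i+r_j)·cross = 10902.8750 → first moment M = |Σ|/6 = 1817.1458
R_c = M/A = 1817.1458/175.2500 = 10.3689 mm
θ = 37° = 0.645772 rad
V = θ·R_c·A = 0.645772·10.3689·175.2500 = 1173.462 mm³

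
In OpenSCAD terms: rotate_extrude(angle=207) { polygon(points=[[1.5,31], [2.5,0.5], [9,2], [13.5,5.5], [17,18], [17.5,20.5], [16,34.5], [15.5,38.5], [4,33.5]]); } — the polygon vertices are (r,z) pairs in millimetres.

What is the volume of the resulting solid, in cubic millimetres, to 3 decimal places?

Volume = 15201.290 mm³

Profile (r,z), 9 vertices: (1.5,31) (2.5,0.5) (9,2) (13.5,5.5) (17,18) (17.5,20.5) (16,34.5) (15.5,38.5) (4,33.5)
edge 0: (1.5,31)→(2.5,0.5)  cross = 1.5·0.5 − 2.5·31 = -76.7500; (r_i+r_j)·cross = 4·-76.7500 = -307.0000
edge 1: (2.5,0.5)→(9,2)  cross = 2.5·2 − 9·0.5 = 0.5000; (r_i+r_j)·cross = 11.5·0.5000 = 5.7500
edge 2: (9,2)→(13.5,5.5)  cross = 9·5.5 − 13.5·2 = 22.5000; (r_i+r_j)·cross = 22.5·22.5000 = 506.2500
edge 3: (13.5,5.5)→(17,18)  cross = 13.5·18 − 17·5.5 = 149.5000; (r_i+r_j)·cross = 30.5·149.5000 = 4559.7500
edge 4: (17,18)→(17.5,20.5)  cross = 17·20.5 − 17.5·18 = 33.5000; (r_i+r_j)·cross = 34.5·33.5000 = 1155.7500
edge 5: (17.5,20.5)→(16,34.5)  cross = 17.5·34.5 − 16·20.5 = 275.7500; (r_i+r_j)·cross = 33.5·275.7500 = 9237.6250
edge 6: (16,34.5)→(15.5,38.5)  cross = 16·38.5 − 15.5·34.5 = 81.2500; (r_i+r_j)·cross = 31.5·81.2500 = 2559.3750
edge 7: (15.5,38.5)→(4,33.5)  cross = 15.5·33.5 − 4·38.5 = 365.2500; (r_i+r_j)·cross = 19.5·365.2500 = 7122.3750
edge 8: (4,33.5)→(1.5,31)  cross = 4·31 − 1.5·33.5 = 73.7500; (r_i+r_j)·cross = 5.5·73.7500 = 405.6250
Σcross = 925.2500 → A = |Σcross|/2 = 462.6250 mm²
Σ(r_i+r_j)·cross = 25245.5000 → first moment M = |Σ|/6 = 4207.5833
R_c = M/A = 4207.5833/462.6250 = 9.0950 mm
θ = 207° = 3.612832 rad
V = θ·R_c·A = 3.612832·9.0950·462.6250 = 15201.290 mm³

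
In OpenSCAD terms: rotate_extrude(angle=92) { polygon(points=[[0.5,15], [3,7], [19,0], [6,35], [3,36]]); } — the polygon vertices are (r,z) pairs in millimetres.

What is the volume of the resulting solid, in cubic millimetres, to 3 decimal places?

Profile (r,z), 5 vertices: (0.5,15) (3,7) (19,0) (6,35) (3,36)
edge 0: (0.5,15)→(3,7)  cross = 0.5·7 − 3·15 = -41.5000; (r_i+r_j)·cross = 3.5·-41.5000 = -145.2500
edge 1: (3,7)→(19,0)  cross = 3·0 − 19·7 = -133.0000; (r_i+r_j)·cross = 22·-133.0000 = -2926.0000
edge 2: (19,0)→(6,35)  cross = 19·35 − 6·0 = 665.0000; (r_i+r_j)·cross = 25·665.0000 = 16625.0000
edge 3: (6,35)→(3,36)  cross = 6·36 − 3·35 = 111.0000; (r_i+r_j)·cross = 9·111.0000 = 999.0000
edge 4: (3,36)→(0.5,15)  cross = 3·15 − 0.5·36 = 27.0000; (r_i+r_j)·cross = 3.5·27.0000 = 94.5000
Σcross = 628.5000 → A = |Σcross|/2 = 314.2500 mm²
Σ(r_i+r_j)·cross = 14647.2500 → first moment M = |Σ|/6 = 2441.2083
R_c = M/A = 2441.2083/314.2500 = 7.7684 mm
θ = 92° = 1.605703 rad
V = θ·R_c·A = 1.605703·7.7684·314.2500 = 3919.855 mm³

Volume = 3919.855 mm³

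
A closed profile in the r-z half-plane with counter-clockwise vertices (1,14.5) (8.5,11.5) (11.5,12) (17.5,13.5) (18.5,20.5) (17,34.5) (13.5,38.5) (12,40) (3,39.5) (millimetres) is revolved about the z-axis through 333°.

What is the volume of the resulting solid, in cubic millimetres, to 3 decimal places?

Volume = 23274.545 mm³

Profile (r,z), 9 vertices: (1,14.5) (8.5,11.5) (11.5,12) (17.5,13.5) (18.5,20.5) (17,34.5) (13.5,38.5) (12,40) (3,39.5)
edge 0: (1,14.5)→(8.5,11.5)  cross = 1·11.5 − 8.5·14.5 = -111.7500; (r_i+r_j)·cross = 9.5·-111.7500 = -1061.6250
edge 1: (8.5,11.5)→(11.5,12)  cross = 8.5·12 − 11.5·11.5 = -30.2500; (r_i+r_j)·cross = 20·-30.2500 = -605.0000
edge 2: (11.5,12)→(17.5,13.5)  cross = 11.5·13.5 − 17.5·12 = -54.7500; (r_i+r_j)·cross = 29·-54.7500 = -1587.7500
edge 3: (17.5,13.5)→(18.5,20.5)  cross = 17.5·20.5 − 18.5·13.5 = 109.0000; (r_i+r_j)·cross = 36·109.0000 = 3924.0000
edge 4: (18.5,20.5)→(17,34.5)  cross = 18.5·34.5 − 17·20.5 = 289.7500; (r_i+r_j)·cross = 35.5·289.7500 = 10286.1250
edge 5: (17,34.5)→(13.5,38.5)  cross = 17·38.5 − 13.5·34.5 = 188.7500; (r_i+r_j)·cross = 30.5·188.7500 = 5756.8750
edge 6: (13.5,38.5)→(12,40)  cross = 13.5·40 − 12·38.5 = 78.0000; (r_i+r_j)·cross = 25.5·78.0000 = 1989.0000
edge 7: (12,40)→(3,39.5)  cross = 12·39.5 − 3·40 = 354.0000; (r_i+r_j)·cross = 15·354.0000 = 5310.0000
edge 8: (3,39.5)→(1,14.5)  cross = 3·14.5 − 1·39.5 = 4.0000; (r_i+r_j)·cross = 4·4.0000 = 16.0000
Σcross = 826.7500 → A = |Σcross|/2 = 413.3750 mm²
Σ(r_i+r_j)·cross = 24027.6250 → first moment M = |Σ|/6 = 4004.6042
R_c = M/A = 4004.6042/413.3750 = 9.6876 mm
θ = 333° = 5.811946 rad
V = θ·R_c·A = 5.811946·9.6876·413.3750 = 23274.545 mm³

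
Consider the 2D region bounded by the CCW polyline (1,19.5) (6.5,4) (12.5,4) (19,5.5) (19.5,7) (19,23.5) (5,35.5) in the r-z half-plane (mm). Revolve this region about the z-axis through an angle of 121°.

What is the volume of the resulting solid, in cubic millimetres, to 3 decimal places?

Volume = 9027.624 mm³

Profile (r,z), 7 vertices: (1,19.5) (6.5,4) (12.5,4) (19,5.5) (19.5,7) (19,23.5) (5,35.5)
edge 0: (1,19.5)→(6.5,4)  cross = 1·4 − 6.5·19.5 = -122.7500; (r_i+r_j)·cross = 7.5·-122.7500 = -920.6250
edge 1: (6.5,4)→(12.5,4)  cross = 6.5·4 − 12.5·4 = -24.0000; (r_i+r_j)·cross = 19·-24.0000 = -456.0000
edge 2: (12.5,4)→(19,5.5)  cross = 12.5·5.5 − 19·4 = -7.2500; (r_i+r_j)·cross = 31.5·-7.2500 = -228.3750
edge 3: (19,5.5)→(19.5,7)  cross = 19·7 − 19.5·5.5 = 25.7500; (r_i+r_j)·cross = 38.5·25.7500 = 991.3750
edge 4: (19.5,7)→(19,23.5)  cross = 19.5·23.5 − 19·7 = 325.2500; (r_i+r_j)·cross = 38.5·325.2500 = 12522.1250
edge 5: (19,23.5)→(5,35.5)  cross = 19·35.5 − 5·23.5 = 557.0000; (r_i+r_j)·cross = 24·557.0000 = 13368.0000
edge 6: (5,35.5)→(1,19.5)  cross = 5·19.5 − 1·35.5 = 62.0000; (r_i+r_j)·cross = 6·62.0000 = 372.0000
Σcross = 816.0000 → A = |Σcross|/2 = 408.0000 mm²
Σ(r_i+r_j)·cross = 25648.5000 → first moment M = |Σ|/6 = 4274.7500
R_c = M/A = 4274.7500/408.0000 = 10.4773 mm
θ = 121° = 2.111848 rad
V = θ·R_c·A = 2.111848·10.4773·408.0000 = 9027.624 mm³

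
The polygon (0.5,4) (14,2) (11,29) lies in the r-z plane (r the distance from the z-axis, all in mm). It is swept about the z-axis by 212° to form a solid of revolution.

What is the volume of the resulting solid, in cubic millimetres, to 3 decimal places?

Volume = 5637.562 mm³

Profile (r,z), 3 vertices: (0.5,4) (14,2) (11,29)
edge 0: (0.5,4)→(14,2)  cross = 0.5·2 − 14·4 = -55.0000; (r_i+r_j)·cross = 14.5·-55.0000 = -797.5000
edge 1: (14,2)→(11,29)  cross = 14·29 − 11·2 = 384.0000; (r_i+r_j)·cross = 25·384.0000 = 9600.0000
edge 2: (11,29)→(0.5,4)  cross = 11·4 − 0.5·29 = 29.5000; (r_i+r_j)·cross = 11.5·29.5000 = 339.2500
Σcross = 358.5000 → A = |Σcross|/2 = 179.2500 mm²
Σ(r_i+r_j)·cross = 9141.7500 → first moment M = |Σ|/6 = 1523.6250
R_c = M/A = 1523.6250/179.2500 = 8.5000 mm
θ = 212° = 3.700098 rad
V = θ·R_c·A = 3.700098·8.5000·179.2500 = 5637.562 mm³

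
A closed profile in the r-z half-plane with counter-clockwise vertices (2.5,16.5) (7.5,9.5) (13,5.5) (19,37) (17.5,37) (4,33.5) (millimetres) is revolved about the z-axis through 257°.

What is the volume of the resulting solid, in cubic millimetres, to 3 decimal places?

Profile (r,z), 6 vertices: (2.5,16.5) (7.5,9.5) (13,5.5) (19,37) (17.5,37) (4,33.5)
edge 0: (2.5,16.5)→(7.5,9.5)  cross = 2.5·9.5 − 7.5·16.5 = -100.0000; (r_i+r_j)·cross = 10·-100.0000 = -1000.0000
edge 1: (7.5,9.5)→(13,5.5)  cross = 7.5·5.5 − 13·9.5 = -82.2500; (r_i+r_j)·cross = 20.5·-82.2500 = -1686.1250
edge 2: (13,5.5)→(19,37)  cross = 13·37 − 19·5.5 = 376.5000; (r_i+r_j)·cross = 32·376.5000 = 12048.0000
edge 3: (19,37)→(17.5,37)  cross = 19·37 − 17.5·37 = 55.5000; (r_i+r_j)·cross = 36.5·55.5000 = 2025.7500
edge 4: (17.5,37)→(4,33.5)  cross = 17.5·33.5 − 4·37 = 438.2500; (r_i+r_j)·cross = 21.5·438.2500 = 9422.3750
edge 5: (4,33.5)→(2.5,16.5)  cross = 4·16.5 − 2.5·33.5 = -17.7500; (r_i+r_j)·cross = 6.5·-17.7500 = -115.3750
Σcross = 670.2500 → A = |Σcross|/2 = 335.1250 mm²
Σ(r_i+r_j)·cross = 20694.6250 → first moment M = |Σ|/6 = 3449.1042
R_c = M/A = 3449.1042/335.1250 = 10.2920 mm
θ = 257° = 4.485496 rad
V = θ·R_c·A = 4.485496·10.2920·335.1250 = 15470.944 mm³

Volume = 15470.944 mm³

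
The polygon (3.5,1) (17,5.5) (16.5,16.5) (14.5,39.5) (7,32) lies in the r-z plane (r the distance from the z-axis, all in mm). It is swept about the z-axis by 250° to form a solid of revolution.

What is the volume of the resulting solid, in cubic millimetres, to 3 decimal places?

Profile (r,z), 5 vertices: (3.5,1) (17,5.5) (16.5,16.5) (14.5,39.5) (7,32)
edge 0: (3.5,1)→(17,5.5)  cross = 3.5·5.5 − 17·1 = 2.2500; (r_i+r_j)·cross = 20.5·2.2500 = 46.1250
edge 1: (17,5.5)→(16.5,16.5)  cross = 17·16.5 − 16.5·5.5 = 189.7500; (r_i+r_j)·cross = 33.5·189.7500 = 6356.6250
edge 2: (16.5,16.5)→(14.5,39.5)  cross = 16.5·39.5 − 14.5·16.5 = 412.5000; (r_i+r_j)·cross = 31·412.5000 = 12787.5000
edge 3: (14.5,39.5)→(7,32)  cross = 14.5·32 − 7·39.5 = 187.5000; (r_i+r_j)·cross = 21.5·187.5000 = 4031.2500
edge 4: (7,32)→(3.5,1)  cross = 7·1 − 3.5·32 = -105.0000; (r_i+r_j)·cross = 10.5·-105.0000 = -1102.5000
Σcross = 687.0000 → A = |Σcross|/2 = 343.5000 mm²
Σ(r_i+r_j)·cross = 22119.0000 → first moment M = |Σ|/6 = 3686.5000
R_c = M/A = 3686.5000/343.5000 = 10.7322 mm
θ = 250° = 4.363323 rad
V = θ·R_c·A = 4.363323·10.7322·343.5000 = 16085.391 mm³

Volume = 16085.391 mm³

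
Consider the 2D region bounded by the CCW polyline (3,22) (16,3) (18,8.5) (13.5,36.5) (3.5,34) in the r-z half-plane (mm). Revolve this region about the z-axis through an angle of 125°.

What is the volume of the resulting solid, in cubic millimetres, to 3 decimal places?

Volume = 6843.372 mm³

Profile (r,z), 5 vertices: (3,22) (16,3) (18,8.5) (13.5,36.5) (3.5,34)
edge 0: (3,22)→(16,3)  cross = 3·3 − 16·22 = -343.0000; (r_i+r_j)·cross = 19·-343.0000 = -6517.0000
edge 1: (16,3)→(18,8.5)  cross = 16·8.5 − 18·3 = 82.0000; (r_i+r_j)·cross = 34·82.0000 = 2788.0000
edge 2: (18,8.5)→(13.5,36.5)  cross = 18·36.5 − 13.5·8.5 = 542.2500; (r_i+r_j)·cross = 31.5·542.2500 = 17080.8750
edge 3: (13.5,36.5)→(3.5,34)  cross = 13.5·34 − 3.5·36.5 = 331.2500; (r_i+r_j)·cross = 17·331.2500 = 5631.2500
edge 4: (3.5,34)→(3,22)  cross = 3.5·22 − 3·34 = -25.0000; (r_i+r_j)·cross = 6.5·-25.0000 = -162.5000
Σcross = 587.5000 → A = |Σcross|/2 = 293.7500 mm²
Σ(r_i+r_j)·cross = 18820.6250 → first moment M = |Σ|/6 = 3136.7708
R_c = M/A = 3136.7708/293.7500 = 10.6784 mm
θ = 125° = 2.181662 rad
V = θ·R_c·A = 2.181662·10.6784·293.7500 = 6843.372 mm³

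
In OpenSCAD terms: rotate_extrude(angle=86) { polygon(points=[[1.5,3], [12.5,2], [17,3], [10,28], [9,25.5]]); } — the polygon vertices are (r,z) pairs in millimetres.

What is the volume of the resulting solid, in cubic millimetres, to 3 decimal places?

Profile (r,z), 5 vertices: (1.5,3) (12.5,2) (17,3) (10,28) (9,25.5)
edge 0: (1.5,3)→(12.5,2)  cross = 1.5·2 − 12.5·3 = -34.5000; (r_i+r_j)·cross = 14·-34.5000 = -483.0000
edge 1: (12.5,2)→(17,3)  cross = 12.5·3 − 17·2 = 3.5000; (r_i+r_j)·cross = 29.5·3.5000 = 103.2500
edge 2: (17,3)→(10,28)  cross = 17·28 − 10·3 = 446.0000; (r_i+r_j)·cross = 27·446.0000 = 12042.0000
edge 3: (10,28)→(9,25.5)  cross = 10·25.5 − 9·28 = 3.0000; (r_i+r_j)·cross = 19·3.0000 = 57.0000
edge 4: (9,25.5)→(1.5,3)  cross = 9·3 − 1.5·25.5 = -11.2500; (r_i+r_j)·cross = 10.5·-11.2500 = -118.1250
Σcross = 406.7500 → A = |Σcross|/2 = 203.3750 mm²
Σ(r_i+r_j)·cross = 11601.1250 → first moment M = |Σ|/6 = 1933.5208
R_c = M/A = 1933.5208/203.3750 = 9.5072 mm
θ = 86° = 1.500983 rad
V = θ·R_c·A = 1.500983·9.5072·203.3750 = 2902.182 mm³

Volume = 2902.182 mm³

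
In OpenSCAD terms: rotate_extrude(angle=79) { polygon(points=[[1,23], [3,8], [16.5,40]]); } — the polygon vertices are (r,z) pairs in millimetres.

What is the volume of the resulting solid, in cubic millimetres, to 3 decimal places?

Profile (r,z), 3 vertices: (1,23) (3,8) (16.5,40)
edge 0: (1,23)→(3,8)  cross = 1·8 − 3·23 = -61.0000; (r_i+r_j)·cross = 4·-61.0000 = -244.0000
edge 1: (3,8)→(16.5,40)  cross = 3·40 − 16.5·8 = -12.0000; (r_i+r_j)·cross = 19.5·-12.0000 = -234.0000
edge 2: (16.5,40)→(1,23)  cross = 16.5·23 − 1·40 = 339.5000; (r_i+r_j)·cross = 17.5·339.5000 = 5941.2500
Σcross = 266.5000 → A = |Σcross|/2 = 133.2500 mm²
Σ(r_i+r_j)·cross = 5463.2500 → first moment M = |Σ|/6 = 910.5417
R_c = M/A = 910.5417/133.2500 = 6.8333 mm
θ = 79° = 1.378810 rad
V = θ·R_c·A = 1.378810·6.8333·133.2500 = 1255.464 mm³

Volume = 1255.464 mm³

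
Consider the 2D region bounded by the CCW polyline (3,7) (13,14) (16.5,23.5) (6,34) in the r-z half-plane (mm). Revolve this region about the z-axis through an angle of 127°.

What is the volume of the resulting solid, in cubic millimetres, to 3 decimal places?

Volume = 3813.883 mm³

Profile (r,z), 4 vertices: (3,7) (13,14) (16.5,23.5) (6,34)
edge 0: (3,7)→(13,14)  cross = 3·14 − 13·7 = -49.0000; (r_i+r_j)·cross = 16·-49.0000 = -784.0000
edge 1: (13,14)→(16.5,23.5)  cross = 13·23.5 − 16.5·14 = 74.5000; (r_i+r_j)·cross = 29.5·74.5000 = 2197.7500
edge 2: (16.5,23.5)→(6,34)  cross = 16.5·34 − 6·23.5 = 420.0000; (r_i+r_j)·cross = 22.5·420.0000 = 9450.0000
edge 3: (6,34)→(3,7)  cross = 6·7 − 3·34 = -60.0000; (r_i+r_j)·cross = 9·-60.0000 = -540.0000
Σcross = 385.5000 → A = |Σcross|/2 = 192.7500 mm²
Σ(r_i+r_j)·cross = 10323.7500 → first moment M = |Σ|/6 = 1720.6250
R_c = M/A = 1720.6250/192.7500 = 8.9267 mm
θ = 127° = 2.216568 rad
V = θ·R_c·A = 2.216568·8.9267·192.7500 = 3813.883 mm³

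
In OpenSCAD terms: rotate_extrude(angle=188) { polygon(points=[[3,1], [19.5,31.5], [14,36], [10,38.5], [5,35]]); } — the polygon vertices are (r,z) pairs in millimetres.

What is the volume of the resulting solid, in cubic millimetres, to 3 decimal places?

Volume = 8908.236 mm³

Profile (r,z), 5 vertices: (3,1) (19.5,31.5) (14,36) (10,38.5) (5,35)
edge 0: (3,1)→(19.5,31.5)  cross = 3·31.5 − 19.5·1 = 75.0000; (r_i+r_j)·cross = 22.5·75.0000 = 1687.5000
edge 1: (19.5,31.5)→(14,36)  cross = 19.5·36 − 14·31.5 = 261.0000; (r_i+r_j)·cross = 33.5·261.0000 = 8743.5000
edge 2: (14,36)→(10,38.5)  cross = 14·38.5 − 10·36 = 179.0000; (r_i+r_j)·cross = 24·179.0000 = 4296.0000
edge 3: (10,38.5)→(5,35)  cross = 10·35 − 5·38.5 = 157.5000; (r_i+r_j)·cross = 15·157.5000 = 2362.5000
edge 4: (5,35)→(3,1)  cross = 5·1 − 3·35 = -100.0000; (r_i+r_j)·cross = 8·-100.0000 = -800.0000
Σcross = 572.5000 → A = |Σcross|/2 = 286.2500 mm²
Σ(r_i+r_j)·cross = 16289.5000 → first moment M = |Σ|/6 = 2714.9167
R_c = M/A = 2714.9167/286.2500 = 9.4844 mm
θ = 188° = 3.281219 rad
V = θ·R_c·A = 3.281219·9.4844·286.2500 = 8908.236 mm³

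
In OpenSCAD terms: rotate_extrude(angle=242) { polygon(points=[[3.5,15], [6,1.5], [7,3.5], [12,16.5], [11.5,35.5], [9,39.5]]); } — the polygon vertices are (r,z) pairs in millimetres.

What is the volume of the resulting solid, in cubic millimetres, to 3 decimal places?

Volume = 6336.601 mm³

Profile (r,z), 6 vertices: (3.5,15) (6,1.5) (7,3.5) (12,16.5) (11.5,35.5) (9,39.5)
edge 0: (3.5,15)→(6,1.5)  cross = 3.5·1.5 − 6·15 = -84.7500; (r_i+r_j)·cross = 9.5·-84.7500 = -805.1250
edge 1: (6,1.5)→(7,3.5)  cross = 6·3.5 − 7·1.5 = 10.5000; (r_i+r_j)·cross = 13·10.5000 = 136.5000
edge 2: (7,3.5)→(12,16.5)  cross = 7·16.5 − 12·3.5 = 73.5000; (r_i+r_j)·cross = 19·73.5000 = 1396.5000
edge 3: (12,16.5)→(11.5,35.5)  cross = 12·35.5 − 11.5·16.5 = 236.2500; (r_i+r_j)·cross = 23.5·236.2500 = 5551.8750
edge 4: (11.5,35.5)→(9,39.5)  cross = 11.5·39.5 − 9·35.5 = 134.7500; (r_i+r_j)·cross = 20.5·134.7500 = 2762.3750
edge 5: (9,39.5)→(3.5,15)  cross = 9·15 − 3.5·39.5 = -3.2500; (r_i+r_j)·cross = 12.5·-3.2500 = -40.6250
Σcross = 367.0000 → A = |Σcross|/2 = 183.5000 mm²
Σ(r_i+r_j)·cross = 9001.5000 → first moment M = |Σ|/6 = 1500.2500
R_c = M/A = 1500.2500/183.5000 = 8.1757 mm
θ = 242° = 4.223697 rad
V = θ·R_c·A = 4.223697·8.1757·183.5000 = 6336.601 mm³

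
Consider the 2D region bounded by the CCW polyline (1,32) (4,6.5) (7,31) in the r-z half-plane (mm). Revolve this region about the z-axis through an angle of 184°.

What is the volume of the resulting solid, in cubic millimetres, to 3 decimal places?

Volume = 963.422 mm³

Profile (r,z), 3 vertices: (1,32) (4,6.5) (7,31)
edge 0: (1,32)→(4,6.5)  cross = 1·6.5 − 4·32 = -121.5000; (r_i+r_j)·cross = 5·-121.5000 = -607.5000
edge 1: (4,6.5)→(7,31)  cross = 4·31 − 7·6.5 = 78.5000; (r_i+r_j)·cross = 11·78.5000 = 863.5000
edge 2: (7,31)→(1,32)  cross = 7·32 − 1·31 = 193.0000; (r_i+r_j)·cross = 8·193.0000 = 1544.0000
Σcross = 150.0000 → A = |Σcross|/2 = 75.0000 mm²
Σ(r_i+r_j)·cross = 1800.0000 → first moment M = |Σ|/6 = 300.0000
R_c = M/A = 300.0000/75.0000 = 4.0000 mm
θ = 184° = 3.211406 rad
V = θ·R_c·A = 3.211406·4.0000·75.0000 = 963.422 mm³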